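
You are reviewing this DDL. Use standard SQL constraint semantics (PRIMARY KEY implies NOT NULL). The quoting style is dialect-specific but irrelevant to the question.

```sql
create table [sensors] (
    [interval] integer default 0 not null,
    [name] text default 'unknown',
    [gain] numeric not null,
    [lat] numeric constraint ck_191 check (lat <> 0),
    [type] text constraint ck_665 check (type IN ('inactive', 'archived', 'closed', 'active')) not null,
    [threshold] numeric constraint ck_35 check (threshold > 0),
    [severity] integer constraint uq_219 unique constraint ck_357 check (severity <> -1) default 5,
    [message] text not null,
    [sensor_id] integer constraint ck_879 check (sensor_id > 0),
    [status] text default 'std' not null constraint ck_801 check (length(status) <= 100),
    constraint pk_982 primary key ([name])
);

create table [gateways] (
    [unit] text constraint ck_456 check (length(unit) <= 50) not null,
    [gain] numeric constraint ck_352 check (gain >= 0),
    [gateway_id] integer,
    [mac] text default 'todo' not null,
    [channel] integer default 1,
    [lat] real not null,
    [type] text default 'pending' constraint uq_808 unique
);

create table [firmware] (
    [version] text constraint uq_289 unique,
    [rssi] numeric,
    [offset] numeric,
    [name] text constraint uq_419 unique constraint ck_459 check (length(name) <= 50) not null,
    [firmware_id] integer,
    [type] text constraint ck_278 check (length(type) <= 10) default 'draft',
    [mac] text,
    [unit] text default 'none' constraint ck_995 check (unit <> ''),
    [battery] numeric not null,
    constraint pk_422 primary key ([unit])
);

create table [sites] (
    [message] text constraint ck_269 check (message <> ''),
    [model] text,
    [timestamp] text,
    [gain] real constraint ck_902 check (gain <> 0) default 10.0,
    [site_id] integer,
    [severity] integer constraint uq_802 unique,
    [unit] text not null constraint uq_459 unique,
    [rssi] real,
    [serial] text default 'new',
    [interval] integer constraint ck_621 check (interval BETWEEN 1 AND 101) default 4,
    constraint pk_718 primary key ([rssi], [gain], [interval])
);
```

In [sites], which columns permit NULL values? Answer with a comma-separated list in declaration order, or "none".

- message: CHECK does not forbid NULL (a CHECK constraint passes when its expression is NULL) → nullable.
- model: no NOT NULL constraint applies → nullable.
- timestamp: no NOT NULL constraint applies → nullable.
- gain: part of the PRIMARY KEY, which implies NOT NULL → not nullable.
- site_id: no NOT NULL constraint applies → nullable.
- severity: UNIQUE does not imply NOT NULL → nullable.
- unit: declared NOT NULL → not nullable.
- rssi: part of the PRIMARY KEY, which implies NOT NULL → not nullable.
- serial: DEFAULT only fills an omitted column; an explicit NULL is still allowed → nullable.
- interval: part of the PRIMARY KEY, which implies NOT NULL → not nullable.

message, model, timestamp, site_id, severity, serial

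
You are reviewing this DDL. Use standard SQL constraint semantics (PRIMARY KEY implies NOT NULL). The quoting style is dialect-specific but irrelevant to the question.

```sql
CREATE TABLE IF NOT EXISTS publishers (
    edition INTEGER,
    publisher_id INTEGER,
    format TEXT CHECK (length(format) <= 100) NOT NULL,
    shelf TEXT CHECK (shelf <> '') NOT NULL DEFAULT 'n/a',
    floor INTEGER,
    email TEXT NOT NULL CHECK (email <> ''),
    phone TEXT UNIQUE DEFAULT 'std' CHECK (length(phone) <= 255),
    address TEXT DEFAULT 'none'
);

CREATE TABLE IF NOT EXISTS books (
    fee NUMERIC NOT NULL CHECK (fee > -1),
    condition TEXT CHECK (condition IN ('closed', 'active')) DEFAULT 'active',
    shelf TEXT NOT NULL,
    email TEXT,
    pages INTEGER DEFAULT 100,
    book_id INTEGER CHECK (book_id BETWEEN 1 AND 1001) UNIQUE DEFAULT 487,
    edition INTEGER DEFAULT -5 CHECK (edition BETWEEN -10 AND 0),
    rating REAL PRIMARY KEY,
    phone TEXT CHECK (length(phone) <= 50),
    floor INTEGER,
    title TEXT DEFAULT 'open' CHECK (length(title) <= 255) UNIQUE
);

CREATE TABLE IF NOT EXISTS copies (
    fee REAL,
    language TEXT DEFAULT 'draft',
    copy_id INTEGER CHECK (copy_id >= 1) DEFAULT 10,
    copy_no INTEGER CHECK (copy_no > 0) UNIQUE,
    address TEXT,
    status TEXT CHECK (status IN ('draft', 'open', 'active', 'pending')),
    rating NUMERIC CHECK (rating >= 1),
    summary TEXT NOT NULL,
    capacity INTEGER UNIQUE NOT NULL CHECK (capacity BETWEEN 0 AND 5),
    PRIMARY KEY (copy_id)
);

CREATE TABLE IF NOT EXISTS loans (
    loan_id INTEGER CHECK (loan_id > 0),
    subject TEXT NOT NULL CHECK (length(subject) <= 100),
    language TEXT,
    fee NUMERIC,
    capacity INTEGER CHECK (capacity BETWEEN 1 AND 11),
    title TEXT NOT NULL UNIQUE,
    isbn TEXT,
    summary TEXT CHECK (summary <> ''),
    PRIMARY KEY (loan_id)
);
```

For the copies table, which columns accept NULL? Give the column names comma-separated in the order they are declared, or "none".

fee, language, copy_no, address, status, rating

- fee: no NOT NULL constraint applies → nullable.
- language: DEFAULT only fills an omitted column; an explicit NULL is still allowed → nullable.
- copy_id: part of the PRIMARY KEY, which implies NOT NULL → not nullable.
- copy_no: CHECK does not forbid NULL (a CHECK constraint passes when its expression is NULL) → nullable.
- address: no NOT NULL constraint applies → nullable.
- status: CHECK does not forbid NULL (a CHECK constraint passes when its expression is NULL) → nullable.
- rating: CHECK does not forbid NULL (a CHECK constraint passes when its expression is NULL) → nullable.
- summary: declared NOT NULL → not nullable.
- capacity: declared NOT NULL → not nullable.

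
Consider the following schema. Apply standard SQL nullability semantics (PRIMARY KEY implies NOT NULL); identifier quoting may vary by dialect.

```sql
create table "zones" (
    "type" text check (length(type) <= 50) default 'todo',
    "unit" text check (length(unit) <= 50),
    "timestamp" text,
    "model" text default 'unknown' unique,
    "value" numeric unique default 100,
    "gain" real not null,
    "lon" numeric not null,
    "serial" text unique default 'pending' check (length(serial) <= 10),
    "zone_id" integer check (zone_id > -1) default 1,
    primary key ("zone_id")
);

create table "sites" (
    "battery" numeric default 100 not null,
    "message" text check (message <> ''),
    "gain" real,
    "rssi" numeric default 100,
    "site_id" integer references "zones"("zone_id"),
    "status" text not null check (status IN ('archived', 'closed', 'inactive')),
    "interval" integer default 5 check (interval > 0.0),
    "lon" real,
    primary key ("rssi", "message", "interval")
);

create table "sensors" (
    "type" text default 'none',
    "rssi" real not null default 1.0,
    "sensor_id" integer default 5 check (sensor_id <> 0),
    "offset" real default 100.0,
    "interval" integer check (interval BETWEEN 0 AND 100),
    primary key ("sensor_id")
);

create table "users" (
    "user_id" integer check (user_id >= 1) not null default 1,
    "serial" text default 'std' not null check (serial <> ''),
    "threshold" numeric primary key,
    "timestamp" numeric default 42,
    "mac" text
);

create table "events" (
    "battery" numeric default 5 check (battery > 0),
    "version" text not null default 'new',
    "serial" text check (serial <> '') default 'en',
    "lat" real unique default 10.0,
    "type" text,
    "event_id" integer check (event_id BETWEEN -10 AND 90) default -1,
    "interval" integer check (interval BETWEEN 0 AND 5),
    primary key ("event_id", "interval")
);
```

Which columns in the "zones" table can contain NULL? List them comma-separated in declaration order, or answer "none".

type, unit, timestamp, model, value, serial

- type: CHECK does not forbid NULL (a CHECK constraint passes when its expression is NULL) → nullable.
- unit: CHECK does not forbid NULL (a CHECK constraint passes when its expression is NULL) → nullable.
- timestamp: no NOT NULL constraint applies → nullable.
- model: UNIQUE does not imply NOT NULL → nullable.
- value: UNIQUE does not imply NOT NULL → nullable.
- gain: declared NOT NULL → not nullable.
- lon: declared NOT NULL → not nullable.
- serial: CHECK does not forbid NULL (a CHECK constraint passes when its expression is NULL) → nullable.
- zone_id: part of the PRIMARY KEY, which implies NOT NULL → not nullable.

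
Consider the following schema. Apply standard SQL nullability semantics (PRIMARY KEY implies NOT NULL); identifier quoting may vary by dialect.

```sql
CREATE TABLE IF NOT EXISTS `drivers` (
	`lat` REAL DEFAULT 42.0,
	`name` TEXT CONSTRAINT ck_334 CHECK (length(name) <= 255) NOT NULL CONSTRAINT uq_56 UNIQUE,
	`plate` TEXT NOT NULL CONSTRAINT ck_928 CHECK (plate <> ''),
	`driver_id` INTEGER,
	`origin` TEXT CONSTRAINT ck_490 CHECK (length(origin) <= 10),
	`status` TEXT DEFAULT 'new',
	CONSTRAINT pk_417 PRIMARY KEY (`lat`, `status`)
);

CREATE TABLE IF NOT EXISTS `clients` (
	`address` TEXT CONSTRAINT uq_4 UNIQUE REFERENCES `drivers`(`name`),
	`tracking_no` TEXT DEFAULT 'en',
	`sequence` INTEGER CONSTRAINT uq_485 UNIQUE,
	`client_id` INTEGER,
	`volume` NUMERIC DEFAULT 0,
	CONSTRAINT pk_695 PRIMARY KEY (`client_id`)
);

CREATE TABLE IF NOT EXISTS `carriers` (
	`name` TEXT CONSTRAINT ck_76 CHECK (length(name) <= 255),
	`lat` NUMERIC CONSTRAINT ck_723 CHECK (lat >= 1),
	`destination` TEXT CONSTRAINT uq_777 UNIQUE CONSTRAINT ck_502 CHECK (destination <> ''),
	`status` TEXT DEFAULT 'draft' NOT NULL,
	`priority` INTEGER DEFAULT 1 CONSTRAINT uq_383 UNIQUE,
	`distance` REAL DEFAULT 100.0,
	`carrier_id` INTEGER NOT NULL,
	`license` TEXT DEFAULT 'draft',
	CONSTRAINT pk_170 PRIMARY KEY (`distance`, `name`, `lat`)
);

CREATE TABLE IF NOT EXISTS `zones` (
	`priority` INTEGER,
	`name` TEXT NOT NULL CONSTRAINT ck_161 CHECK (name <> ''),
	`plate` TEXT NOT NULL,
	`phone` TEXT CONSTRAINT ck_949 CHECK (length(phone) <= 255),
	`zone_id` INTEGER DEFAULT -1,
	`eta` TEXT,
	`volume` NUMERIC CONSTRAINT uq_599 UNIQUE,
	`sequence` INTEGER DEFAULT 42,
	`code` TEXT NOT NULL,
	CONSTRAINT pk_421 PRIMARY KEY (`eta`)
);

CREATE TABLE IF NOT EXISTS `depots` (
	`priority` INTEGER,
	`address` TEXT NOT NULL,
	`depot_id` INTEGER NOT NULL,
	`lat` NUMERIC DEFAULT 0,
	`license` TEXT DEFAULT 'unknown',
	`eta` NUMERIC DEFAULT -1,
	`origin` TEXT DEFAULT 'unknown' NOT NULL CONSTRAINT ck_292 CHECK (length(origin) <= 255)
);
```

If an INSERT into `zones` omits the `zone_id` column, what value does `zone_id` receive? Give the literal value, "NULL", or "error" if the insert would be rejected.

-1

zone_id has an explicit DEFAULT -1.
When the column is omitted from an INSERT, that default is used.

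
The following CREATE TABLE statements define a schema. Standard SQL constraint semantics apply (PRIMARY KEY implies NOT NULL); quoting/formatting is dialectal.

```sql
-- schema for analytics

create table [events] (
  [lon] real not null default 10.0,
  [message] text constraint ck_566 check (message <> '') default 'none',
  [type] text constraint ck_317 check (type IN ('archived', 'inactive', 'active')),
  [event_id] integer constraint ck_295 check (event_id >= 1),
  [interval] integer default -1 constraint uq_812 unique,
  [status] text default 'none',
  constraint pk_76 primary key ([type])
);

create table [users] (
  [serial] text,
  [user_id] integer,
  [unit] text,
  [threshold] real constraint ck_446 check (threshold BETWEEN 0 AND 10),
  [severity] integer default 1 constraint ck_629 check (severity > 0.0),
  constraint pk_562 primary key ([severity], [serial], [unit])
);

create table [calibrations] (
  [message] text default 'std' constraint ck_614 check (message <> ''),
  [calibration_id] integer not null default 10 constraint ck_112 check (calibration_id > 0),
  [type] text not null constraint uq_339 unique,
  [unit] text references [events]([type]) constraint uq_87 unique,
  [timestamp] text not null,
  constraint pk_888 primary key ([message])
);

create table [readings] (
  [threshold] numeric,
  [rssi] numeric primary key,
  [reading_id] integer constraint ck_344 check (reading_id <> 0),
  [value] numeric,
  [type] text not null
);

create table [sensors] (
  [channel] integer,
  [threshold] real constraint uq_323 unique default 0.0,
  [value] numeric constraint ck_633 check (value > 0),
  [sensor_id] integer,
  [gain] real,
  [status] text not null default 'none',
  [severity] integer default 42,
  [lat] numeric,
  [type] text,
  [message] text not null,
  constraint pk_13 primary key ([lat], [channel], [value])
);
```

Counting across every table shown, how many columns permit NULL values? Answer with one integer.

events: 4 nullable (message, event_id, interval, status — PK (type) and explicit NOT NULL columns excluded).
users: 2 nullable (user_id, threshold — PK (severity, serial, unit) and explicit NOT NULL columns excluded).
calibrations: 1 nullable (unit — PK (message) and explicit NOT NULL columns excluded).
readings: 3 nullable (threshold, reading_id, value — PK (rssi) and explicit NOT NULL columns excluded).
sensors: 5 nullable (threshold, sensor_id, gain, severity, type — PK (lat, channel, value) and explicit NOT NULL columns excluded).
Total: 4 + 2 + 1 + 3 + 5 = 15.

15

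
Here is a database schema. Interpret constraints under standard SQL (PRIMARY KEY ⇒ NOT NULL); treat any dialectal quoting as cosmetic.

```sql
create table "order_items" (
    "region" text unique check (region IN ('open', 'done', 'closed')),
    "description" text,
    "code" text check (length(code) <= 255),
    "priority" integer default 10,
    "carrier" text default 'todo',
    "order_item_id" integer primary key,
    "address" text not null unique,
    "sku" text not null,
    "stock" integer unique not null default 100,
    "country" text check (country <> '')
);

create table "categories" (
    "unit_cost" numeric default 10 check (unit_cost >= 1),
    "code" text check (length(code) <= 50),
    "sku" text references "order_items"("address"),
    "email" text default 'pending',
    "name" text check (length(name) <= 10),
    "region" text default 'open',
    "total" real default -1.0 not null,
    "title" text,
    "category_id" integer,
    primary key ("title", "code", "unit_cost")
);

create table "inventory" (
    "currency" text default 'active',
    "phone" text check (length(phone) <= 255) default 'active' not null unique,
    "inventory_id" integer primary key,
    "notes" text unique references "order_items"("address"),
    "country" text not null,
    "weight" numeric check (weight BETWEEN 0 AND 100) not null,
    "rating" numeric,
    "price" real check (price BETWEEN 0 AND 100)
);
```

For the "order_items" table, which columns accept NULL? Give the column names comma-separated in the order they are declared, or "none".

region, description, code, priority, carrier, country

- region: CHECK does not forbid NULL (a CHECK constraint passes when its expression is NULL) → nullable.
- description: no NOT NULL constraint applies → nullable.
- code: CHECK does not forbid NULL (a CHECK constraint passes when its expression is NULL) → nullable.
- priority: DEFAULT only fills an omitted column; an explicit NULL is still allowed → nullable.
- carrier: DEFAULT only fills an omitted column; an explicit NULL is still allowed → nullable.
- order_item_id: part of the PRIMARY KEY, which implies NOT NULL → not nullable.
- address: declared NOT NULL → not nullable.
- sku: declared NOT NULL → not nullable.
- stock: declared NOT NULL → not nullable.
- country: CHECK does not forbid NULL (a CHECK constraint passes when its expression is NULL) → nullable.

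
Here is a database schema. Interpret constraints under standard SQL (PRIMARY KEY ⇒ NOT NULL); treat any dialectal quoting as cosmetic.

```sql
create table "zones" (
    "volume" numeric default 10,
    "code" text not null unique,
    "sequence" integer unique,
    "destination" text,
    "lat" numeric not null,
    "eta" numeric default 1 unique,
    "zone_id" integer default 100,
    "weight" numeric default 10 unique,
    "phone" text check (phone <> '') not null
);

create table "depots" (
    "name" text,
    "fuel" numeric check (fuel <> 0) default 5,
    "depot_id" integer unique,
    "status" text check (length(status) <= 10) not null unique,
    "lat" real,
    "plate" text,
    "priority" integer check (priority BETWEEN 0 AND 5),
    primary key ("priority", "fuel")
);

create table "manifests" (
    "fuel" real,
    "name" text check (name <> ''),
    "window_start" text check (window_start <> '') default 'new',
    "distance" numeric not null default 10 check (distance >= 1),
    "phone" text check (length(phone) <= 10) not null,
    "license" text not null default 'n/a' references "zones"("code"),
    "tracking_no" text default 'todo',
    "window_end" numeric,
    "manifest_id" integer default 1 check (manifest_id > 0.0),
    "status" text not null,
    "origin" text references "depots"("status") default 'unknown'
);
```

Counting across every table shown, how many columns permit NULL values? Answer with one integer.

17

zones: 6 nullable (volume, sequence, destination, eta, zone_id, weight — PK none and explicit NOT NULL columns excluded).
depots: 4 nullable (name, depot_id, lat, plate — PK (priority, fuel) and explicit NOT NULL columns excluded).
manifests: 7 nullable (fuel, name, window_start, tracking_no, window_end, manifest_id, origin — PK none and explicit NOT NULL columns excluded).
Total: 6 + 4 + 7 = 17.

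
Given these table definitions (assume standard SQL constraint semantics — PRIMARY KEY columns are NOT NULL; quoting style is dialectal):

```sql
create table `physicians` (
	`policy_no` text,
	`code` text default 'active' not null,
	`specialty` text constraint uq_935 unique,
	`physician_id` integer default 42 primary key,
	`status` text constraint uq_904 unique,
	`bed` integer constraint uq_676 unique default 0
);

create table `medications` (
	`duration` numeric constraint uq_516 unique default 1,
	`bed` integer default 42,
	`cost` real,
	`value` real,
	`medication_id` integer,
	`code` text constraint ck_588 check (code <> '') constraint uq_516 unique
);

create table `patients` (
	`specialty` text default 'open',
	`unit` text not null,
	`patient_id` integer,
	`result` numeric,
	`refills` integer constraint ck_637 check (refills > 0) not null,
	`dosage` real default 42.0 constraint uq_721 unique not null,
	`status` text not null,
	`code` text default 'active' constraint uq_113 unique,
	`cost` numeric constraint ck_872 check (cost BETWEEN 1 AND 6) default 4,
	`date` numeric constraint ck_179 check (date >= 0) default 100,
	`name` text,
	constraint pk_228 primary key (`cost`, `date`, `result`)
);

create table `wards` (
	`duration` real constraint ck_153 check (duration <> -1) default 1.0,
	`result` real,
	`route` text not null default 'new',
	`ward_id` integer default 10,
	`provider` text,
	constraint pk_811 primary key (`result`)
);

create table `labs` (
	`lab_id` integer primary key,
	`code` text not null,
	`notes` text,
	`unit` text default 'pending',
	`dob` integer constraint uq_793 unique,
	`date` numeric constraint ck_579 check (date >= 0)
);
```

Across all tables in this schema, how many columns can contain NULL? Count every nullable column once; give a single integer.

physicians: 4 nullable (policy_no, specialty, status, bed — PK (physician_id) and explicit NOT NULL columns excluded).
medications: 6 nullable (duration, bed, cost, value, medication_id, code — PK none and explicit NOT NULL columns excluded).
patients: 4 nullable (specialty, patient_id, code, name — PK (cost, date, result) and explicit NOT NULL columns excluded).
wards: 3 nullable (duration, ward_id, provider — PK (result) and explicit NOT NULL columns excluded).
labs: 4 nullable (notes, unit, dob, date — PK (lab_id) and explicit NOT NULL columns excluded).
Total: 4 + 6 + 4 + 3 + 4 = 21.

21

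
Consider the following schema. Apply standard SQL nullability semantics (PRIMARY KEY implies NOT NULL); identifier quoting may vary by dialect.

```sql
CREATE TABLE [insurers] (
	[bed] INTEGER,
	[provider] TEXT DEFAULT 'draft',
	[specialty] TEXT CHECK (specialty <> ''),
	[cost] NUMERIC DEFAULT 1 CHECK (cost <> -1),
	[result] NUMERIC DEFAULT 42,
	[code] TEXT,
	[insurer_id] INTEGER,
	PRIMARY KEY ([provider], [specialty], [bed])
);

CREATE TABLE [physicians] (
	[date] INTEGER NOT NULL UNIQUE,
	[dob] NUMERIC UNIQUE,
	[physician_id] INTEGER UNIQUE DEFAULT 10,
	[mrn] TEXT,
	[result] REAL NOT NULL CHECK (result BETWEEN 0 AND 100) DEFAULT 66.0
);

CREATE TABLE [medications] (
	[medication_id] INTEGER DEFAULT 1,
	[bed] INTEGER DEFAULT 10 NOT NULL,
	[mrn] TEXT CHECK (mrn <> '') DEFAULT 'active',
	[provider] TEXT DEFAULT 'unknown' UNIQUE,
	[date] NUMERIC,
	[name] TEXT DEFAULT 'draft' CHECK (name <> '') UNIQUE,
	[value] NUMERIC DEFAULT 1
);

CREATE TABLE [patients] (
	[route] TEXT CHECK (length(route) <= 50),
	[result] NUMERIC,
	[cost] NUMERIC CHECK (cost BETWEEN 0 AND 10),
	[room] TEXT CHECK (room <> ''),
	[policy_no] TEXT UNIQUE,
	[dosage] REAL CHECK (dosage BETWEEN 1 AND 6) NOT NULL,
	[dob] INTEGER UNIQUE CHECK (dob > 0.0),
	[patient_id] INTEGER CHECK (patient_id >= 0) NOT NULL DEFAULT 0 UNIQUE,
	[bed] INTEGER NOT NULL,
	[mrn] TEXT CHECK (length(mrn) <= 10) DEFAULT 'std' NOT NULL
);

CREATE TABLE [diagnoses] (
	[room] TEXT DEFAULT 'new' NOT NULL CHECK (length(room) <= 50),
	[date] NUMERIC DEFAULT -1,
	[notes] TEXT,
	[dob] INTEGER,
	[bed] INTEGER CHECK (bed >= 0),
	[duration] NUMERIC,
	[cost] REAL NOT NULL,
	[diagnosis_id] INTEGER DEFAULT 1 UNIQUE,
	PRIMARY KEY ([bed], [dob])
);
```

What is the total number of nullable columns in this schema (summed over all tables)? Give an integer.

insurers: 4 nullable (cost, result, code, insurer_id — PK (provider, specialty, bed) and explicit NOT NULL columns excluded).
physicians: 3 nullable (dob, physician_id, mrn — PK none and explicit NOT NULL columns excluded).
medications: 6 nullable (medication_id, mrn, provider, date, name, value — PK none and explicit NOT NULL columns excluded).
patients: 6 nullable (route, result, cost, room, policy_no, dob — PK none and explicit NOT NULL columns excluded).
diagnoses: 4 nullable (date, notes, duration, diagnosis_id — PK (bed, dob) and explicit NOT NULL columns excluded).
Total: 4 + 3 + 6 + 6 + 4 = 23.

23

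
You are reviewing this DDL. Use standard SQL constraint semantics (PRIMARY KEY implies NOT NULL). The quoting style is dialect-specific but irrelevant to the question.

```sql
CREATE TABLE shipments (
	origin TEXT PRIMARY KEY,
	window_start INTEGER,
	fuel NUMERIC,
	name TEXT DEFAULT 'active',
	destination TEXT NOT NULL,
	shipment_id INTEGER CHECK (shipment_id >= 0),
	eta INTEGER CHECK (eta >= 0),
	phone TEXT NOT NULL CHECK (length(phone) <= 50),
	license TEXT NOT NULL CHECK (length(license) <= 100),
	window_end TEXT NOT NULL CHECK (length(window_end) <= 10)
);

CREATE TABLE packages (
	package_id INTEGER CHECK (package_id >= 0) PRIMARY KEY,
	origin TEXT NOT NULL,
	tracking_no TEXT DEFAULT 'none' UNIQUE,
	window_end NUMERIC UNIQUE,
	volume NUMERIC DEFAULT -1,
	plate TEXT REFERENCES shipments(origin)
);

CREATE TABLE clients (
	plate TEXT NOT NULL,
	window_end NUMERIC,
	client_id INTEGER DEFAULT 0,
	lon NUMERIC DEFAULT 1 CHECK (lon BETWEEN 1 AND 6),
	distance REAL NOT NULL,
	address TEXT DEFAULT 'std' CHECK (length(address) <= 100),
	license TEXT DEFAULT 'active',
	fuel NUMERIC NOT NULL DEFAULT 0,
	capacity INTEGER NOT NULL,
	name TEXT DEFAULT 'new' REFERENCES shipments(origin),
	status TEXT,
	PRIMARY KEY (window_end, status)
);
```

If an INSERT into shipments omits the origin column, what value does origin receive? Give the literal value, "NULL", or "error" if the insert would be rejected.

error

origin has no DEFAULT clause.
Omitting it would insert NULL, but it is part of the PRIMARY KEY, so the INSERT fails.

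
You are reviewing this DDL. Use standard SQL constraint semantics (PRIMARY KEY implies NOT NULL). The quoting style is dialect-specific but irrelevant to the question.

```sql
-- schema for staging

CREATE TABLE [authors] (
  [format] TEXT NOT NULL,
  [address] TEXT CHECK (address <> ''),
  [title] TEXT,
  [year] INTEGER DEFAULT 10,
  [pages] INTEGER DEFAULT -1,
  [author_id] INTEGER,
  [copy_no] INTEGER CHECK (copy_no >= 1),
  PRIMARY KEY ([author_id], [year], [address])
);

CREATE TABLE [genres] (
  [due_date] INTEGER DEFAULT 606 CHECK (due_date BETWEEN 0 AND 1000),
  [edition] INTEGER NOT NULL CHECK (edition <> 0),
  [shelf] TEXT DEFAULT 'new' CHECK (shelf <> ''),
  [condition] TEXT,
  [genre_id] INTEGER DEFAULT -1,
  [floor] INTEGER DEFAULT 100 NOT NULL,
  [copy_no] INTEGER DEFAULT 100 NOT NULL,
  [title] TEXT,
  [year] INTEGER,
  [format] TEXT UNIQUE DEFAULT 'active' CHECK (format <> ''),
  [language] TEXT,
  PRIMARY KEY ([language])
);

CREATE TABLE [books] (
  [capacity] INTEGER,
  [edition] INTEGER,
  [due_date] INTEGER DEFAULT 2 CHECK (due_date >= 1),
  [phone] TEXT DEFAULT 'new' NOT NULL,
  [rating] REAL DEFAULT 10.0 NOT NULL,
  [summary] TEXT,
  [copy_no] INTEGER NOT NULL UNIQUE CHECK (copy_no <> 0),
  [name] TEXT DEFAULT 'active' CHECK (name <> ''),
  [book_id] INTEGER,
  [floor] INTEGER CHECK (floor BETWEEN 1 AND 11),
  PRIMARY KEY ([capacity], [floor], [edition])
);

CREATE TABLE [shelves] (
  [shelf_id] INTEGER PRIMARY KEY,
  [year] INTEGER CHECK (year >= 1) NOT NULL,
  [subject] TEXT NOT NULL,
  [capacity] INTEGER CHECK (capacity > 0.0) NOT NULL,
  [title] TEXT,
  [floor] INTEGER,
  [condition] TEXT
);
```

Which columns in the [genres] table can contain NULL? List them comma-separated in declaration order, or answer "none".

due_date, shelf, condition, genre_id, title, year, format

- due_date: CHECK does not forbid NULL (a CHECK constraint passes when its expression is NULL) → nullable.
- edition: declared NOT NULL → not nullable.
- shelf: CHECK does not forbid NULL (a CHECK constraint passes when its expression is NULL) → nullable.
- condition: no NOT NULL constraint applies → nullable.
- genre_id: DEFAULT only fills an omitted column; an explicit NULL is still allowed → nullable.
- floor: declared NOT NULL → not nullable.
- copy_no: declared NOT NULL → not nullable.
- title: no NOT NULL constraint applies → nullable.
- year: no NOT NULL constraint applies → nullable.
- format: CHECK does not forbid NULL (a CHECK constraint passes when its expression is NULL) → nullable.
- language: part of the PRIMARY KEY, which implies NOT NULL → not nullable.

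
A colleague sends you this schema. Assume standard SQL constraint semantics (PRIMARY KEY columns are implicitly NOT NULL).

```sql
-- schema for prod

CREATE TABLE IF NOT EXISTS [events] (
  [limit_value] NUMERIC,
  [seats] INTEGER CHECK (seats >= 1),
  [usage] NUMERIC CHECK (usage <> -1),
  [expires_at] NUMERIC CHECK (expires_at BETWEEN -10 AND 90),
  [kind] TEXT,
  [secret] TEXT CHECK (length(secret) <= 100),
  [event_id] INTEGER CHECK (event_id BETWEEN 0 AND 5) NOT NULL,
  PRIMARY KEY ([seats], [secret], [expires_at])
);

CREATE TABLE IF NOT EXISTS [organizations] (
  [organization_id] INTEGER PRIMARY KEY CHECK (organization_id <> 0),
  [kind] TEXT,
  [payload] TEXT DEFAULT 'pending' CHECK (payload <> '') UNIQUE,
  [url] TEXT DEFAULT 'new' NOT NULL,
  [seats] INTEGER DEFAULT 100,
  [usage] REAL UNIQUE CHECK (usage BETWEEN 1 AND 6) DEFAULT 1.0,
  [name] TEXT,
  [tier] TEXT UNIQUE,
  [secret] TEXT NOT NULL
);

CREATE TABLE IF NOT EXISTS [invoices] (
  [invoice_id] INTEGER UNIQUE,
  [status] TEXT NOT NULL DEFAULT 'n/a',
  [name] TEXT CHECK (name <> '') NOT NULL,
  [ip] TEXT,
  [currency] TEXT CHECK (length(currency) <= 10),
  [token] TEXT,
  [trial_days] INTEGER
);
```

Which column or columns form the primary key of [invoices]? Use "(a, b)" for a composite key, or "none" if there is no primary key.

none

No column is declared PRIMARY KEY inline, and there is no table-level PRIMARY KEY clause in invoices.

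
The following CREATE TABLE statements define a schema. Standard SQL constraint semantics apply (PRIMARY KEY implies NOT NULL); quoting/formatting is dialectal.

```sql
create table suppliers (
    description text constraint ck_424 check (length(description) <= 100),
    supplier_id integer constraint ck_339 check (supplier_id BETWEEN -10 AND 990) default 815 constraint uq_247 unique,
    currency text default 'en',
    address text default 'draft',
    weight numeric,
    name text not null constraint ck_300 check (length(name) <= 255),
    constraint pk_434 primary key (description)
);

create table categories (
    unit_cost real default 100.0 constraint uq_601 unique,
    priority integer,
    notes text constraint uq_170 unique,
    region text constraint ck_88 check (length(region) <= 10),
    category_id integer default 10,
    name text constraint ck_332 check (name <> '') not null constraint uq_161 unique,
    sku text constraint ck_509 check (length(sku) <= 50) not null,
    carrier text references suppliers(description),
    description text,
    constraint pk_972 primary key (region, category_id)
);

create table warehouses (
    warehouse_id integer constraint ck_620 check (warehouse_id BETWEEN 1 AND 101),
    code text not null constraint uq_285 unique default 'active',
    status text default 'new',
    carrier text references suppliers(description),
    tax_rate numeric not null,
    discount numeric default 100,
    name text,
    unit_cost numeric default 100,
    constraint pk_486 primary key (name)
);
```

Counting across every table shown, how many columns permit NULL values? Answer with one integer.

suppliers: 4 nullable (supplier_id, currency, address, weight — PK (description) and explicit NOT NULL columns excluded).
categories: 5 nullable (unit_cost, priority, notes, carrier, description — PK (region, category_id) and explicit NOT NULL columns excluded).
warehouses: 5 nullable (warehouse_id, status, carrier, discount, unit_cost — PK (name) and explicit NOT NULL columns excluded).
Total: 4 + 5 + 5 = 14.

14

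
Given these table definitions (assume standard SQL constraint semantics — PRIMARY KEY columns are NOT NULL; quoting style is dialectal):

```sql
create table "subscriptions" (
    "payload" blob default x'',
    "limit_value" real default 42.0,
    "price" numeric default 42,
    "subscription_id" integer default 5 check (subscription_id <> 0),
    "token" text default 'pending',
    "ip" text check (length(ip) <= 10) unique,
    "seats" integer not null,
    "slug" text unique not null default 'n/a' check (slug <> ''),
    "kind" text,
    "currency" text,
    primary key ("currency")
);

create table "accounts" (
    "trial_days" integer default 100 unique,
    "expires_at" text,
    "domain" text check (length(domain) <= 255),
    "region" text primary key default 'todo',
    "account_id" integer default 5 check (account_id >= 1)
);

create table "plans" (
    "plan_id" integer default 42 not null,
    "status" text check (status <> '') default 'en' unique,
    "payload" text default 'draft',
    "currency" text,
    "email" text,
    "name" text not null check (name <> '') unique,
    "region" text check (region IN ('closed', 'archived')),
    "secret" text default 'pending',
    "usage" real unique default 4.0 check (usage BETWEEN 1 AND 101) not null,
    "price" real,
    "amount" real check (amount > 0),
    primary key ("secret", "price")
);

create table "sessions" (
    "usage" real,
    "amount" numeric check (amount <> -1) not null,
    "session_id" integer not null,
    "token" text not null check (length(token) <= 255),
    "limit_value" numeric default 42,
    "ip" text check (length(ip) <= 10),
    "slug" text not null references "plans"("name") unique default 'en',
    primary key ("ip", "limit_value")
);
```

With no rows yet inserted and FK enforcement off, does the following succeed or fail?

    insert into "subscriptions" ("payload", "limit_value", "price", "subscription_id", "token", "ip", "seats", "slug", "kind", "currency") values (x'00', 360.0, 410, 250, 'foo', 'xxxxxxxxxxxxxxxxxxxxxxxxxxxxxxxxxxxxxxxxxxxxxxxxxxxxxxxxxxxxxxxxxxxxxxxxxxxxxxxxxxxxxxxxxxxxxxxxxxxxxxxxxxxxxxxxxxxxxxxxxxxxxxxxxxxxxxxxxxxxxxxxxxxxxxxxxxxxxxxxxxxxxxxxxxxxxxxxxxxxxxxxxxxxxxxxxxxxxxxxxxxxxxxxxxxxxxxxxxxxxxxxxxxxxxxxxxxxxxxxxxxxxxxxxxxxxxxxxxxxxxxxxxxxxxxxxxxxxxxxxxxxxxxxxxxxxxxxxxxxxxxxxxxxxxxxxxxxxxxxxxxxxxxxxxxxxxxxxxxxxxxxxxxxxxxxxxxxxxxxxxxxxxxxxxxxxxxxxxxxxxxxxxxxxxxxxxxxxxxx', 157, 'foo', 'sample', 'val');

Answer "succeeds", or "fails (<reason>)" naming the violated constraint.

fails (CHECK on ip)

The value 'xxxxxxxxxxxxxxxxxxxxxxxxxxxxxxxxxxxxxxxxxxxxxxxxxxxxxxxxxxxxxxxxxxxxxxxxxxxxxxxxxxxxxxxxxxxxxxxxxxxxxxxxxxxxxxxxxxxxxxxxxxxxxxxxxxxxxxxxxxxxxxxxxxxxxxxxxxxxxxxxxxxxxxxxxxxxxxxxxxxxxxxxxxxxxxxxxxxxxxxxxxxxxxxxxxxxxxxxxxxxxxxxxxxxxxxxxxxxxxxxxxxxxxxxxxxxxxxxxxxxxxxxxxxxxxxxxxxxxxxxxxxxxxxxxxxxxxxxxxxxxxxxxxxxxxxxxxxxxxxxxxxxxxxxxxxxxxxxxxxxxxxxxxxxxxxxxxxxxxxxxxxxxxxxxxxxxxxxxxxxxxxxxxxxxxxxxxxxxxxx' for ip violates CHECK (length(ip) <= 10).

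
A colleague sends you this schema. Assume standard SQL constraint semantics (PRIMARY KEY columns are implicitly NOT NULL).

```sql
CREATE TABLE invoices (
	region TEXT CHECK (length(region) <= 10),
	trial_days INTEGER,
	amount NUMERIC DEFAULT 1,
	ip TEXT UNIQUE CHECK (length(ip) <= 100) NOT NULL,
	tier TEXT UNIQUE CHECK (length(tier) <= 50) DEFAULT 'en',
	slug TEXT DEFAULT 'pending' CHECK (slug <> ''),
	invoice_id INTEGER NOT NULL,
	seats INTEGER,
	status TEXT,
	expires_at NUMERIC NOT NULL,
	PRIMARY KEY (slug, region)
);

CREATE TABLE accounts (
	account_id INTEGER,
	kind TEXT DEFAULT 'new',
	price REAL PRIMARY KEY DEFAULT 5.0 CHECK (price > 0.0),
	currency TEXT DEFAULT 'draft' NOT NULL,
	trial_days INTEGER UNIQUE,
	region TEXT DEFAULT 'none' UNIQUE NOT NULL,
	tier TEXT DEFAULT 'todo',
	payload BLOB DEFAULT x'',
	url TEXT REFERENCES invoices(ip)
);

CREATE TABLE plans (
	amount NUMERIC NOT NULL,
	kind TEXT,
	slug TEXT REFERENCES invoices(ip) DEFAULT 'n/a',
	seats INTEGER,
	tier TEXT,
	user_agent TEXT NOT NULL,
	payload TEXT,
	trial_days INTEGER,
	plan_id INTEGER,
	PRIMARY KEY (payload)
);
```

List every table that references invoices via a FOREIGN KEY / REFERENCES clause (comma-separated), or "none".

- accounts.url references invoices(ip).
- plans.slug references invoices(ip).

accounts, plans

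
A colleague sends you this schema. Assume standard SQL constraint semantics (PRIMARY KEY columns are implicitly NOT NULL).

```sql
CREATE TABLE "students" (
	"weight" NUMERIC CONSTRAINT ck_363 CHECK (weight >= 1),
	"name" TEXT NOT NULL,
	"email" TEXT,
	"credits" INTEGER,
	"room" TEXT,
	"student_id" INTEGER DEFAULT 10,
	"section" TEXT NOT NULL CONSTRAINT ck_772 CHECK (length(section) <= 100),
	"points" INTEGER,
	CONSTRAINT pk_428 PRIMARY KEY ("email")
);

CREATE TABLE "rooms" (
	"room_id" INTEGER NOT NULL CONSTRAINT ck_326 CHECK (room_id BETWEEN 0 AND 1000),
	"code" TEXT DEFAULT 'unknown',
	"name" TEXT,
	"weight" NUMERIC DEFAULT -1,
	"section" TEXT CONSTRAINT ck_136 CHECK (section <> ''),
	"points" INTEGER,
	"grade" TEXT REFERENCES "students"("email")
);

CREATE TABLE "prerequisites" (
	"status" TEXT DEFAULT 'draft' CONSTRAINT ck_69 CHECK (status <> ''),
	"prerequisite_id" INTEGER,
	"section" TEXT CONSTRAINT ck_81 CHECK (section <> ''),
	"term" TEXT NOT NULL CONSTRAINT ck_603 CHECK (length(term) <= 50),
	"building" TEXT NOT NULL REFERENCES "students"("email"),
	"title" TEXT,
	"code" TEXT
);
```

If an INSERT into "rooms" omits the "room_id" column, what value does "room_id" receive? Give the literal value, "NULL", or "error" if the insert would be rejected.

room_id has no DEFAULT clause.
Omitting it would insert NULL, but it is declared NOT NULL, so the INSERT fails.

error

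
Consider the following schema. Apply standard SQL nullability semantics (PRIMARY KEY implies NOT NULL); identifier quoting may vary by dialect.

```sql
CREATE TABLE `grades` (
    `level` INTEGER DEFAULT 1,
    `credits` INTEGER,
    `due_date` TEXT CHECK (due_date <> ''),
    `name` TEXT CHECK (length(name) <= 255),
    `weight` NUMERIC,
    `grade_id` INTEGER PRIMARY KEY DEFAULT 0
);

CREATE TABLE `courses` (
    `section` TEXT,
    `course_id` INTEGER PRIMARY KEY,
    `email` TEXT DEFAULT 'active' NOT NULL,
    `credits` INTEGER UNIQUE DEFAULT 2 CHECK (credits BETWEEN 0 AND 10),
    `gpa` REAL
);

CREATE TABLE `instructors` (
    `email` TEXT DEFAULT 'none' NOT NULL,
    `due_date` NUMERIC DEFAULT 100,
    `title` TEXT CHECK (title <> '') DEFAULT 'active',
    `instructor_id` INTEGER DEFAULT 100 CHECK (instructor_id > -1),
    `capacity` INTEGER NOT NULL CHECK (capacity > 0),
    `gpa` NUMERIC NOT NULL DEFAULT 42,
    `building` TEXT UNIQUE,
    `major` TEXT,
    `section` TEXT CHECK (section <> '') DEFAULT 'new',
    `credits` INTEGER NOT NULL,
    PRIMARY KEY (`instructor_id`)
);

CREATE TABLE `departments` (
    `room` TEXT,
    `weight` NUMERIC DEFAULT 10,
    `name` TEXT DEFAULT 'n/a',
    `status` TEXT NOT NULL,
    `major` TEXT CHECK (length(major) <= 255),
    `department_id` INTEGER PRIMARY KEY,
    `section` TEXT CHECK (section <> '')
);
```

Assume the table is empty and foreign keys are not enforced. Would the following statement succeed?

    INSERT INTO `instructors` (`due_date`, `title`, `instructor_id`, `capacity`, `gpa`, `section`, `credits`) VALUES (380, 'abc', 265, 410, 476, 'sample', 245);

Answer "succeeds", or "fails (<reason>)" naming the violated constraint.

succeeds

NOT NULL columns: capacity is supplied; credits is supplied; email defaults to 'none'; gpa is supplied; instructor_id is supplied.
CHECK constraints: 'abc' satisfies (title <> ''); 265 satisfies (instructor_id > -1); 410 satisfies (capacity > 0); 'sample' satisfies (section <> '').
No constraint is violated.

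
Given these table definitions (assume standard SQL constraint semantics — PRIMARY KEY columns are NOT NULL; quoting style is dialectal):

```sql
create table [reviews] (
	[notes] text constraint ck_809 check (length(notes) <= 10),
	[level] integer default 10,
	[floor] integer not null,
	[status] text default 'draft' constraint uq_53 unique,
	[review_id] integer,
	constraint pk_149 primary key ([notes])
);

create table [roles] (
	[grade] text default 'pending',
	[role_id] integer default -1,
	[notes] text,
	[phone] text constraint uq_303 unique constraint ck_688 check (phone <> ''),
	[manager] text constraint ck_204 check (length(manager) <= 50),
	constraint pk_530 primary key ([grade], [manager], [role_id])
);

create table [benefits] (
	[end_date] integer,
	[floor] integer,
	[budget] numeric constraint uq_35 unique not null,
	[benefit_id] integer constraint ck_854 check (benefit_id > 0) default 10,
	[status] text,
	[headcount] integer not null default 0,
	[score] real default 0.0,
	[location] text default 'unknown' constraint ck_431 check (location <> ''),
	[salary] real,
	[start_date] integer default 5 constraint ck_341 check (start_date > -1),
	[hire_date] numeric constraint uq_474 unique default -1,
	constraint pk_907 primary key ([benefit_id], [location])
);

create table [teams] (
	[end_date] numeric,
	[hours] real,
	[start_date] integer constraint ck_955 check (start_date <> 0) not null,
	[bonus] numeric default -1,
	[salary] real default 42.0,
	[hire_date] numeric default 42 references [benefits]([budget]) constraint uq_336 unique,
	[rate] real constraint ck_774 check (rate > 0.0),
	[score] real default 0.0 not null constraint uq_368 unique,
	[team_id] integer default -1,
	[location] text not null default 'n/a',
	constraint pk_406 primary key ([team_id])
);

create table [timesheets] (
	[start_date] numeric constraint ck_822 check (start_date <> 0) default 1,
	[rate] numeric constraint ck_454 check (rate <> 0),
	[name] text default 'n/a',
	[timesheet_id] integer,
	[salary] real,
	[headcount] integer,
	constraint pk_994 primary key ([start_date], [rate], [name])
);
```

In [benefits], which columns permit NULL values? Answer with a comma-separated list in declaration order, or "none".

- end_date: no NOT NULL constraint applies → nullable.
- floor: no NOT NULL constraint applies → nullable.
- budget: declared NOT NULL → not nullable.
- benefit_id: part of the PRIMARY KEY, which implies NOT NULL → not nullable.
- status: no NOT NULL constraint applies → nullable.
- headcount: declared NOT NULL → not nullable.
- score: DEFAULT only fills an omitted column; an explicit NULL is still allowed → nullable.
- location: part of the PRIMARY KEY, which implies NOT NULL → not nullable.
- salary: no NOT NULL constraint applies → nullable.
- start_date: CHECK does not forbid NULL (a CHECK constraint passes when its expression is NULL) → nullable.
- hire_date: UNIQUE does not imply NOT NULL → nullable.

end_date, floor, status, score, salary, start_date, hire_date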